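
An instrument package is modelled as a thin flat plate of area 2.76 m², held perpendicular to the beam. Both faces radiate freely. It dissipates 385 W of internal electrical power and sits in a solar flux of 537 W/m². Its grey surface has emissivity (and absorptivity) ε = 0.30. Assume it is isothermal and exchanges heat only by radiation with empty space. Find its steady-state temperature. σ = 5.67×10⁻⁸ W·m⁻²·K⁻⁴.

T ≈ 307 K

At steady state, absorbed solar power + internal power = radiated power.
Absorbed: α·S·A_cross = 0.30·537·2.760 = 444.6 W (cross-section A).
Total input = 444.6 + 385 = 829.6 W.
Radiated: εσ·A_surf·T⁴ with A_surf = 2A = 5.520 m².
T⁴ = 829.6/(0.30·5.67×10⁻⁸·5.520) = 8.836×10⁹ K⁴.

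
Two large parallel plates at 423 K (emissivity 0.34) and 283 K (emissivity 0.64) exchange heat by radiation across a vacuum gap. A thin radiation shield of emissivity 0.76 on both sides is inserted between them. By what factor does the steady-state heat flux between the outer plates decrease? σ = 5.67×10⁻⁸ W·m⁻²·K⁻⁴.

factor ≈ 1.47

Without shield: q₀ = σΔ(T⁴)/(1/ε₁+1/ε₂−1) with denominator 3.504.
With shield the two gaps are in series; the resistances add: (1/ε₁+1/ε_s−1)+(1/ε_s+1/ε₂−1) = 3.257+1.878 = 5.135.
Heat-flux ratio q₀/q = 5.135/3.504.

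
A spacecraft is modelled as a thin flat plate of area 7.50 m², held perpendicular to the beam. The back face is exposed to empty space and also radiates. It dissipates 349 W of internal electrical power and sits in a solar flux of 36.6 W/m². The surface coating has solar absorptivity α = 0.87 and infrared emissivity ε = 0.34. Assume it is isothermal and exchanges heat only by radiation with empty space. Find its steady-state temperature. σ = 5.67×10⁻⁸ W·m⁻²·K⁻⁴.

T ≈ 212 K

At steady state, absorbed solar power + internal power = radiated power.
Absorbed: α·S·A_cross = 0.87·36.6·7.500 = 238.8 W (cross-section A).
Total input = 238.8 + 349 = 587.8 W.
Radiated: εσ·A_surf·T⁴ with A_surf = 2A = 15.00 m².
T⁴ = 587.8/(0.34·5.67×10⁻⁸·15.00) = 2.033×10⁹ K⁴.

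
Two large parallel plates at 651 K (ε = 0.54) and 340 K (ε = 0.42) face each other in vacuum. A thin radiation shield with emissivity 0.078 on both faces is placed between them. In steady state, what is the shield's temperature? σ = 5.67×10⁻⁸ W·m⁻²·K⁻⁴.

In steady state the net flux on the hot side equals that on the cold side.
σ(T₁⁴−T_s⁴)/D₁ = σ(T_s⁴−T₂⁴)/D₂, with D₁ = 1/ε₁+1/ε_s−1 = 13.67, D₂ = 1/ε_s+1/ε₂−1 = 14.20.
Solve for T_s⁴: T_s⁴ = (D₂·T₁⁴ + D₁·T₂⁴)/(D₁+D₂) = 9.806×10¹⁰ K⁴.

T_s ≈ 560 K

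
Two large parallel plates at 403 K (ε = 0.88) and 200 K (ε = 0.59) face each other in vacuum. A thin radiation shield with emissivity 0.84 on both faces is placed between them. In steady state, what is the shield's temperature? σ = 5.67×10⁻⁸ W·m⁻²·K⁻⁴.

T_s ≈ 356 K

In steady state the net flux on the hot side equals that on the cold side.
σ(T₁⁴−T_s⁴)/D₁ = σ(T_s⁴−T₂⁴)/D₂, with D₁ = 1/ε₁+1/ε_s−1 = 1.327, D₂ = 1/ε_s+1/ε₂−1 = 1.885.
Solve for T_s⁴: T_s⁴ = (D₂·T₁⁴ + D₁·T₂⁴)/(D₁+D₂) = 1.614×10¹⁰ K⁴.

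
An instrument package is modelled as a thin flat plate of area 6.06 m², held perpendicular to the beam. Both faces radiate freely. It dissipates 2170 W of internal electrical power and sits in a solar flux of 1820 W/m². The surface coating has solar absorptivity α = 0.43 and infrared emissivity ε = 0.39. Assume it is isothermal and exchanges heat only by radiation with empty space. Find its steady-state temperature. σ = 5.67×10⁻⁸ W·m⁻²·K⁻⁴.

At steady state, absorbed solar power + internal power = radiated power.
Absorbed: α·S·A_cross = 0.43·1820·6.060 = 4743 W (cross-section A).
Total input = 4743 + 2170 = 6913 W.
Radiated: εσ·A_surf·T⁴ with A_surf = 2A = 12.12 m².
T⁴ = 6913/(0.39·5.67×10⁻⁸·12.12) = 2.579×10¹⁰ K⁴.

T ≈ 401 K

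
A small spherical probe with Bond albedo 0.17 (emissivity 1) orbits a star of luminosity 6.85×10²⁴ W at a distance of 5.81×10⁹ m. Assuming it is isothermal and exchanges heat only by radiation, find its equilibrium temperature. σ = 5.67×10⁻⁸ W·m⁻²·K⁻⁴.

T ≈ 493 K

First find the stellar flux at distance d: S = L/(4πd²) = 6.85×10²⁴/(4π·(5.81×10⁹)²) = 16150 W/m².
For an isothermal sphere, absorbed (1−a)S·πr² = emitted σ·4πr²·T⁴, so T⁴ = (1−a)S/(4σ).
T⁴ = 0.830·16150/(4·5.67×10⁻⁸) = 5.910×10¹⁰ K⁴.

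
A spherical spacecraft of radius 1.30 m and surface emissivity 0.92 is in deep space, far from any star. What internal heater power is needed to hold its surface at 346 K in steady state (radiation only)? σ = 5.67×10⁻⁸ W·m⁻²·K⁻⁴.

P = εσ·4πr²·T⁴.
4πr² = 21.24 m²; T⁴ = 1.433×10¹⁰ K⁴.
P = 0.92·5.67×10⁻⁸·21.24·1.433×10¹⁰.

P ≈ 15900 W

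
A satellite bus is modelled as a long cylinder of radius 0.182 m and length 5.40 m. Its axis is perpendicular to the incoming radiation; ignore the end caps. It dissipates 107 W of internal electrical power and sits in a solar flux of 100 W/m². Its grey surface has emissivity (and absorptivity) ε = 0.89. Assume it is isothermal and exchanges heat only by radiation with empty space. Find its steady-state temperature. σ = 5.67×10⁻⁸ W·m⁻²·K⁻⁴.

T ≈ 173 K

At steady state, absorbed solar power + internal power = radiated power.
Absorbed: α·S·A_cross = 0.89·100·1.966 = 174.9 W (cross-section 2rL).
Total input = 174.9 + 107 = 281.9 W.
Radiated: εσ·A_surf·T⁴ with A_surf = 2πrL = 6.175 m².
T⁴ = 281.9/(0.89·5.67×10⁻⁸·6.175) = 9.048×10⁸ K⁴.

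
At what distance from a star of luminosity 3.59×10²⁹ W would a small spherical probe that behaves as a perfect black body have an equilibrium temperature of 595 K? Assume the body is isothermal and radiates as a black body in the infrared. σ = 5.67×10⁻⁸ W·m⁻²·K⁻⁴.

d ≈ 1.00×10¹² m

For an isothermal black-emitting sphere, (1−a)S·πr² = σ·4πr²·T⁴ ⇒ S = 4σT⁴/(1−a).
S = 4·5.67×10⁻⁸·(595)⁴/1.00 = 28430 W/m².
Flux falls as S = L/(4πd²), so d = √(L/(4πS)) = √(3.59×10²⁹/(4π·28430)).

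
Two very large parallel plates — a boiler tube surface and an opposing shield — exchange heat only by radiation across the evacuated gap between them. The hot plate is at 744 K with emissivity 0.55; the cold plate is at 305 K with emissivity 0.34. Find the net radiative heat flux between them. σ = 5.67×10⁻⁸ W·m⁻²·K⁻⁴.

q ≈ 4490 W/m²

For two infinite grey parallel plates, q = σ(T₁⁴ − T₂⁴)/(1/ε₁ + 1/ε₂ − 1).
T₁⁴ − T₂⁴ = 3.064×10¹¹ − 8.654×10⁹ = 2.977×10¹¹ K⁴.
1/ε₁ + 1/ε₂ − 1 = 1.818 + 2.941 − 1 = 3.759.
q = 5.67×10⁻⁸ × 2.977×10¹¹ / 3.759.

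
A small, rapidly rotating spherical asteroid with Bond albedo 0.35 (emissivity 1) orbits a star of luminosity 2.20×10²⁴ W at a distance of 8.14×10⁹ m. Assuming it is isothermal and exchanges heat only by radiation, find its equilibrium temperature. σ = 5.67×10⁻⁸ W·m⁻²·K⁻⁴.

T ≈ 295 K

First find the stellar flux at distance d: S = L/(4πd²) = 2.20×10²⁴/(4π·(8.14×10⁹)²) = 2642 W/m².
For an isothermal sphere, absorbed (1−a)S·πr² = emitted σ·4πr²·T⁴, so T⁴ = (1−a)S/(4σ).
T⁴ = 0.650·2642/(4·5.67×10⁻⁸) = 7.572×10⁹ K⁴.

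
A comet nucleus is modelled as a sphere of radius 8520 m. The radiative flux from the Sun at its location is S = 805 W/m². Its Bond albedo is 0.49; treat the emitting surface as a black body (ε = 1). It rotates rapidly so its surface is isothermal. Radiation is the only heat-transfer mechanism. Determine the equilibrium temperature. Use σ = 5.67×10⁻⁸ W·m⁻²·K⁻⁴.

T ≈ 206 K

At equilibrium, absorbed power = emitted power.
Absorbing cross-section = πr² = 2.280×10⁸ m²; emitting surface = 4πr² = 9.122×10⁸ m² (ratio 4).
(1−a)S·A_cross = εσ·A_surf·T⁴  ⇒  T⁴ = (1−a)S/(4σ).
T⁴ = 0.510·805/(4·5.67×10⁻⁸) = 1.810×10⁹ K⁴.
T = (1.810×10⁹)^(1/4).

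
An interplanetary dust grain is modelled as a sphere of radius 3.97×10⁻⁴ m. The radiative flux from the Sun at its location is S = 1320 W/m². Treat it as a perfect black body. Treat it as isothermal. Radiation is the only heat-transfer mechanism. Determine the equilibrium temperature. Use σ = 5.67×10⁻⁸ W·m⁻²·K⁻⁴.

At equilibrium, absorbed power = emitted power.
Absorbing cross-section = πr² = 4.951×10⁻⁷ m²; emitting surface = 4πr² = 1.981×10⁻⁶ m² (ratio 4).
S·A_cross = εσ·A_surf·T⁴  ⇒  T⁴ = S/(4σ).
T⁴ = 1.00·1320/(4·5.67×10⁻⁸) = 5.820×10⁹ K⁴.
T = (5.820×10⁹)^(1/4).

T ≈ 276 K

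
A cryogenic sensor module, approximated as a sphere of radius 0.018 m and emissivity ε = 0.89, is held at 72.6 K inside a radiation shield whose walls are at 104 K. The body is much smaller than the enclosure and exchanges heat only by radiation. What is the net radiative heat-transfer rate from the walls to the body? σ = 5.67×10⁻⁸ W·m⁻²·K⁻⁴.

For a small grey body in a large enclosure: P_net = εσA(T_body⁴ − T_wall⁴).
A = 4πr² = 0.004072 m²; T_body⁴ − T_wall⁴ = 2.778×10⁷ − 1.170×10⁸ = -8.920×10⁷ K⁴.
|P_net| = 0.89·5.67×10⁻⁸·0.004072·8.920×10⁷.

P_net ≈ 0.0183 W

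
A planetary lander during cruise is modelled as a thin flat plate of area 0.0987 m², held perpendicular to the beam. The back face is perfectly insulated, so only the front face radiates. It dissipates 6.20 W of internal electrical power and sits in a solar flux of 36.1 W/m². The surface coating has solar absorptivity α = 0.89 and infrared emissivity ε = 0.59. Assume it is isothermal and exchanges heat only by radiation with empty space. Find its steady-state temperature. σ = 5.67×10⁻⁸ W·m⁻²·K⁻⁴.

At steady state, absorbed solar power + internal power = radiated power.
Absorbed: α·S·A_cross = 0.89·36.1·0.09870 = 3.171 W (cross-section A).
Total input = 3.171 + 6.20 = 9.371 W.
Radiated: εσ·A_surf·T⁴ with A_surf = A = 0.09870 m².
T⁴ = 9.371/(0.59·5.67×10⁻⁸·0.09870) = 2.838×10⁹ K⁴.

T ≈ 231 K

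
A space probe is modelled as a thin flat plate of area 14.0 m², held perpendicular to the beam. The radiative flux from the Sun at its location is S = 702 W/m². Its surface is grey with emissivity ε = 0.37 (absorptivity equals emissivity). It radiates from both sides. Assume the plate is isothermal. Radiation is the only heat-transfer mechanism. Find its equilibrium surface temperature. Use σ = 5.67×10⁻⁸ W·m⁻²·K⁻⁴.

At equilibrium, absorbed power = emitted power.
Absorbing cross-section = A = 14.00 m²; emitting surface = 2A = 28.00 m² (ratio 2).
εS·A_cross = εσ·A_surf·T⁴  ⇒  T⁴ = S/(2σ)   (ε cancels).
T⁴ = 702/(2·5.67×10⁻⁸) = 6.190×10⁹ K⁴.
T = (6.190×10⁹)^(1/4).

T ≈ 280 K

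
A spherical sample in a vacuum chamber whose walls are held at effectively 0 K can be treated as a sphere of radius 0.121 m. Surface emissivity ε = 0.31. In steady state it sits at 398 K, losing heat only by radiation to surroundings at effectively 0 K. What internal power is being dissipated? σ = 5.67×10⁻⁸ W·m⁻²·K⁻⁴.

Steady state: P = εσA T⁴.
A = 4πr² = 0.1840 m²; T⁴ = (398)⁴ = 2.509×10¹⁰ K⁴.
P = 0.31 × 5.67×10⁻⁸ × 0.1840 × 2.509×10¹⁰.

P ≈ 81.1 W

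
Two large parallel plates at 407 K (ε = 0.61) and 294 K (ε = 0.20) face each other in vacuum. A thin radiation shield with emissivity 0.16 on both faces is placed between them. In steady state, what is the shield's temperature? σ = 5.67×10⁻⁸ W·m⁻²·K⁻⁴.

T_s ≈ 373 K

In steady state the net flux on the hot side equals that on the cold side.
σ(T₁⁴−T_s⁴)/D₁ = σ(T_s⁴−T₂⁴)/D₂, with D₁ = 1/ε₁+1/ε_s−1 = 6.889, D₂ = 1/ε_s+1/ε₂−1 = 10.25.
Solve for T_s⁴: T_s⁴ = (D₂·T₁⁴ + D₁·T₂⁴)/(D₁+D₂) = 1.941×10¹⁰ K⁴.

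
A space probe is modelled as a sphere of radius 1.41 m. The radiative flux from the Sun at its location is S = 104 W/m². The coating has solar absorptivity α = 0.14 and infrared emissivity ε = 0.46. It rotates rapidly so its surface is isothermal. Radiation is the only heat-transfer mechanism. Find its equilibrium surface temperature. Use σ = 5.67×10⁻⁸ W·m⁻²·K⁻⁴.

T ≈ 109 K

At equilibrium, absorbed power = emitted power.
Absorbing cross-section = πr² = 6.246 m²; emitting surface = 4πr² = 24.98 m² (ratio 4).
αS·A_cross = εσ·A_surf·T⁴  ⇒  T⁴ = αS/(ε·4σ).
T⁴ = 0.140·104/(0.46·4·5.67×10⁻⁸) = 1.396×10⁸ K⁴.
T = (1.396×10⁸)^(1/4).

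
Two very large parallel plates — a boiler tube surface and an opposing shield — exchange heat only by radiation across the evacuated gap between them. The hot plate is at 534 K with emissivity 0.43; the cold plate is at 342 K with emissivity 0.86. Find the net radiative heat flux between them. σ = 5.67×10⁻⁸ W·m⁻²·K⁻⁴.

q ≈ 1540 W/m²

For two infinite grey parallel plates, q = σ(T₁⁴ − T₂⁴)/(1/ε₁ + 1/ε₂ − 1).
T₁⁴ − T₂⁴ = 8.131×10¹⁰ − 1.368×10¹⁰ = 6.763×10¹⁰ K⁴.
1/ε₁ + 1/ε₂ − 1 = 2.326 + 1.163 − 1 = 2.488.
q = 5.67×10⁻⁸ × 6.763×10¹⁰ / 2.488.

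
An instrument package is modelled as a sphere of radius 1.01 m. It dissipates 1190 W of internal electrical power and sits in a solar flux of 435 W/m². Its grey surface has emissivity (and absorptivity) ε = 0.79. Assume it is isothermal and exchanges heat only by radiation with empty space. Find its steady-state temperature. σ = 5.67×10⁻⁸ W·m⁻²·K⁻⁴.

T ≈ 251 K

At steady state, absorbed solar power + internal power = radiated power.
Absorbed: α·S·A_cross = 0.79·435·3.205 = 1101 W (cross-section πr²).
Total input = 1101 + 1190 = 2291 W.
Radiated: εσ·A_surf·T⁴ with A_surf = 4πr² = 12.82 m².
T⁴ = 2291/(0.79·5.67×10⁻⁸·12.82) = 3.990×10⁹ K⁴.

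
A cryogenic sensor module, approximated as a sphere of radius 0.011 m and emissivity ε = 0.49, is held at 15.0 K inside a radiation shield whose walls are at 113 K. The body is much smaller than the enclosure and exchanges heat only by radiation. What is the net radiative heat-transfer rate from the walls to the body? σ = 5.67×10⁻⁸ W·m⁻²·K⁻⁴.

P_net ≈ 0.00689 W

For a small grey body in a large enclosure: P_net = εσA(T_body⁴ − T_wall⁴).
A = 4πr² = 0.001521 m²; T_body⁴ − T_wall⁴ = 50620 − 1.630×10⁸ = -1.630×10⁸ K⁴.
|P_net| = 0.49·5.67×10⁻⁸·0.001521·1.630×10⁸.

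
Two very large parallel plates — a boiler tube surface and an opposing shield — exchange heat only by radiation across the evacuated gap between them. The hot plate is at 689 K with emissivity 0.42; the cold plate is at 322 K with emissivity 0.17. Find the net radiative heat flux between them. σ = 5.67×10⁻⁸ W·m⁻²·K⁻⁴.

For two infinite grey parallel plates, q = σ(T₁⁴ − T₂⁴)/(1/ε₁ + 1/ε₂ − 1).
T₁⁴ − T₂⁴ = 2.254×10¹¹ − 1.075×10¹⁰ = 2.146×10¹¹ K⁴.
1/ε₁ + 1/ε₂ − 1 = 2.381 + 5.882 − 1 = 7.263.
q = 5.67×10⁻⁸ × 2.146×10¹¹ / 7.263.

q ≈ 1680 W/m²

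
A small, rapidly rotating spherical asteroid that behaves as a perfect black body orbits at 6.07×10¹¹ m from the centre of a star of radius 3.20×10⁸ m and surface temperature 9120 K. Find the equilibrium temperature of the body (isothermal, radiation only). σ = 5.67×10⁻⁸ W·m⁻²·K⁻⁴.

T ≈ 148 K

The star's surface emits σT_*⁴; at distance d the flux is S = σT_*⁴(R_*/d)².
S = 5.67×10⁻⁸·(9120)⁴·(3.20×10⁸/6.07×10¹¹)² = 109.0 W/m².
For an isothermal sphere T⁴ = (1−a)S/(4σ) = 4.807×10⁸ K⁴.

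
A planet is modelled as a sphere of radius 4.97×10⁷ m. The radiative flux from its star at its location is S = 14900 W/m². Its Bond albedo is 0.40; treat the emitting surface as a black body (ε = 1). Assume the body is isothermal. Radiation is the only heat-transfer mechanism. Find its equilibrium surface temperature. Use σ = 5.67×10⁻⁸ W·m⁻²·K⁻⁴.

T ≈ 446 K

At equilibrium, absorbed power = emitted power.
Absorbing cross-section = πr² = 7.760×10¹⁵ m²; emitting surface = 4πr² = 3.104×10¹⁶ m² (ratio 4).
(1−a)S·A_cross = εσ·A_surf·T⁴  ⇒  T⁴ = (1−a)S/(4σ).
T⁴ = 0.600·14900/(4·5.67×10⁻⁸) = 3.942×10¹⁰ K⁴.
T = (3.942×10¹⁰)^(1/4).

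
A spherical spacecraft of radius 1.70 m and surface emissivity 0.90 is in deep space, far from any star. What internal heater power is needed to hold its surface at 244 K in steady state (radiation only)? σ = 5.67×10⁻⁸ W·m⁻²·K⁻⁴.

P = εσ·4πr²·T⁴.
4πr² = 36.32 m²; T⁴ = 3.545×10⁹ K⁴.
P = 0.90·5.67×10⁻⁸·36.32·3.545×10⁹.

P ≈ 6570 W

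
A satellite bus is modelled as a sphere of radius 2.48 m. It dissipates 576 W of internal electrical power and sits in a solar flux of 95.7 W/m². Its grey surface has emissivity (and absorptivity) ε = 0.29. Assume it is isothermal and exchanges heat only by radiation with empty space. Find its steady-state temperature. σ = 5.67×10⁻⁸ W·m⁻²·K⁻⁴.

T ≈ 172 K

At steady state, absorbed solar power + internal power = radiated power.
Absorbed: α·S·A_cross = 0.29·95.7·19.32 = 536.2 W (cross-section πr²).
Total input = 536.2 + 576 = 1112 W.
Radiated: εσ·A_surf·T⁴ with A_surf = 4πr² = 77.29 m².
T⁴ = 1112/(0.29·5.67×10⁻⁸·77.29) = 8.752×10⁸ K⁴.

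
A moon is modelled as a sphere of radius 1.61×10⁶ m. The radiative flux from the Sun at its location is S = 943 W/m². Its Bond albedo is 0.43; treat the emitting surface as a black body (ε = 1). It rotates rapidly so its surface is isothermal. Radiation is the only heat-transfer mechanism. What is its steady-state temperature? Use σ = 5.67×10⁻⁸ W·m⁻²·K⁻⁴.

T ≈ 221 K

At equilibrium, absorbed power = emitted power.
Absorbing cross-section = πr² = 8.143×10¹² m²; emitting surface = 4πr² = 3.257×10¹³ m² (ratio 4).
(1−a)S·A_cross = εσ·A_surf·T⁴  ⇒  T⁴ = (1−a)S/(4σ).
T⁴ = 0.570·943/(4·5.67×10⁻⁸) = 2.370×10⁹ K⁴.
T = (2.370×10⁹)^(1/4).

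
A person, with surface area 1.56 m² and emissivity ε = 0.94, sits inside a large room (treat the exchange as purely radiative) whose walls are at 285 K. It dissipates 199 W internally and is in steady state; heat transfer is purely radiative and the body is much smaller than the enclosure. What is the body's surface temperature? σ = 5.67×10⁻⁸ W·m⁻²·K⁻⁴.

For a small grey body in a large enclosure, net radiated power = εσA(T⁴ − T_w⁴).
Steady state: P = εσA(T⁴ − T_w⁴) with A = 1.56 m².
T⁴ = P/(εσA) + T_w⁴ = 199/(0.94·5.67×10⁻⁸·1.560) + (285)⁴
    = 2.393×10⁹ + 6.598×10⁹ = 8.991×10⁹ K⁴.

T ≈ 308 K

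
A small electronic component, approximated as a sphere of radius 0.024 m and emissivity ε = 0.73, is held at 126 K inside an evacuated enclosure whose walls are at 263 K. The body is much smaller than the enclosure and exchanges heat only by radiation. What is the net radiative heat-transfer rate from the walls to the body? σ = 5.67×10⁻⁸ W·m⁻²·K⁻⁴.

For a small grey body in a large enclosure: P_net = εσA(T_body⁴ − T_wall⁴).
A = 4πr² = 0.007238 m²; T_body⁴ − T_wall⁴ = 2.520×10⁸ − 4.784×10⁹ = -4.532×10⁹ K⁴.
|P_net| = 0.73·5.67×10⁻⁸·0.007238·4.532×10⁹.

P_net ≈ 1.36 W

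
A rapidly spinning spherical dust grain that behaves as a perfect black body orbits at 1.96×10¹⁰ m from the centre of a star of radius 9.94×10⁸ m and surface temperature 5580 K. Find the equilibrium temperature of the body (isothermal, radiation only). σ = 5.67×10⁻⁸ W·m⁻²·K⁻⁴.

The star's surface emits σT_*⁴; at distance d the flux is S = σT_*⁴(R_*/d)².
S = 5.67×10⁻⁸·(5580)⁴·(9.94×10⁸/1.96×10¹⁰)² = 1.414×10⁵ W/m².
For an isothermal sphere T⁴ = (1−a)S/(4σ) = 6.234×10¹¹ K⁴.

T ≈ 889 K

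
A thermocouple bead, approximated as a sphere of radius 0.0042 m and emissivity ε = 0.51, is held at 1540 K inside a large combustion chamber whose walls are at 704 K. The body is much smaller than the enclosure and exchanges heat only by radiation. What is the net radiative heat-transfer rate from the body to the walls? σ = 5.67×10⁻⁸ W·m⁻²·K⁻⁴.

P_net ≈ 34.5 W

For a small grey body in a large enclosure: P_net = εσA(T_body⁴ − T_wall⁴).
A = 4πr² = 2.217×10⁻⁴ m²; T_body⁴ − T_wall⁴ = 5.624×10¹² − 2.456×10¹¹ = 5.379×10¹² K⁴.
|P_net| = 0.51·5.67×10⁻⁸·2.217×10⁻⁴·5.379×10¹².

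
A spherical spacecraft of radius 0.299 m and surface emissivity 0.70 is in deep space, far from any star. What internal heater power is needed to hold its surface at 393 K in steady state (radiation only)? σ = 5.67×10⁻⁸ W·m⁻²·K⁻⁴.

P ≈ 1060 W

P = εσ·4πr²·T⁴.
4πr² = 1.123 m²; T⁴ = 2.385×10¹⁰ K⁴.
P = 0.70·5.67×10⁻⁸·1.123·2.385×10¹⁰.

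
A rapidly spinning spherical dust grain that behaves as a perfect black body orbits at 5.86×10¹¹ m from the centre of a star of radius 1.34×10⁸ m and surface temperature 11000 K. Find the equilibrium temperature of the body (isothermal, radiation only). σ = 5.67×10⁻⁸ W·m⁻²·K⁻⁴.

T ≈ 118 K

The star's surface emits σT_*⁴; at distance d the flux is S = σT_*⁴(R_*/d)².
S = 5.67×10⁻⁸·(11000)⁴·(1.34×10⁸/5.86×10¹¹)² = 43.41 W/m².
For an isothermal sphere T⁴ = (1−a)S/(4σ) = 1.914×10⁸ K⁴.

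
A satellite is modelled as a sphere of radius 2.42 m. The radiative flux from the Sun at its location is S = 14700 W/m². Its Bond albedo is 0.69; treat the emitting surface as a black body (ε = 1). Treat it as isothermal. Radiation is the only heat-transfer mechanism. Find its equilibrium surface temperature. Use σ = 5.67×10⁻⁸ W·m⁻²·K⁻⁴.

T ≈ 376 K

At equilibrium, absorbed power = emitted power.
Absorbing cross-section = πr² = 18.40 m²; emitting surface = 4πr² = 73.59 m² (ratio 4).
(1−a)S·A_cross = εσ·A_surf·T⁴  ⇒  T⁴ = (1−a)S/(4σ).
T⁴ = 0.310·14700/(4·5.67×10⁻⁸) = 2.009×10¹⁰ K⁴.
T = (2.009×10¹⁰)^(1/4).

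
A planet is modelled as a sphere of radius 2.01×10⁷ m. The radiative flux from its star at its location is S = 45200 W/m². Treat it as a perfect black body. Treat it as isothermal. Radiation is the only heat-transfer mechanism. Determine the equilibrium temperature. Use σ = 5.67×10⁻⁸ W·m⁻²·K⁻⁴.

At equilibrium, absorbed power = emitted power.
Absorbing cross-section = πr² = 1.269×10¹⁵ m²; emitting surface = 4πr² = 5.077×10¹⁵ m² (ratio 4).
S·A_cross = εσ·A_surf·T⁴  ⇒  T⁴ = S/(4σ).
T⁴ = 1.00·45200/(4·5.67×10⁻⁸) = 1.993×10¹¹ K⁴.
T = (1.993×10¹¹)^(1/4).

T ≈ 668 K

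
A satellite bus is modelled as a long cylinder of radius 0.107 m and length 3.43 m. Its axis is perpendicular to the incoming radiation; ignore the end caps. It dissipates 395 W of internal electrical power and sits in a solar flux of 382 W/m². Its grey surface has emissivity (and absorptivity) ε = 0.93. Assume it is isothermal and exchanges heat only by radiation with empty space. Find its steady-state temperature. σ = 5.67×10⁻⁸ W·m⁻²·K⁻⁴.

T ≈ 271 K

At steady state, absorbed solar power + internal power = radiated power.
Absorbed: α·S·A_cross = 0.93·382·0.7340 = 260.8 W (cross-section 2rL).
Total input = 260.8 + 395 = 655.8 W.
Radiated: εσ·A_surf·T⁴ with A_surf = 2πrL = 2.306 m².
T⁴ = 655.8/(0.93·5.67×10⁻⁸·2.306) = 5.393×10⁹ K⁴.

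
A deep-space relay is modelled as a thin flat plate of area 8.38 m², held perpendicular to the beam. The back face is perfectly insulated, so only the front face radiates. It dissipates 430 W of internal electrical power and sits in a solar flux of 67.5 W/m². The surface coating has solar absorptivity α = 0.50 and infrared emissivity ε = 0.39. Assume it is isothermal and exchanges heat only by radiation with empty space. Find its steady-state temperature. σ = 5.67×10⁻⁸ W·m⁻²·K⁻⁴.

At steady state, absorbed solar power + internal power = radiated power.
Absorbed: α·S·A_cross = 0.50·67.5·8.380 = 282.8 W (cross-section A).
Total input = 282.8 + 430 = 712.8 W.
Radiated: εσ·A_surf·T⁴ with A_surf = A = 8.380 m².
T⁴ = 712.8/(0.39·5.67×10⁻⁸·8.380) = 3.847×10⁹ K⁴.

T ≈ 249 K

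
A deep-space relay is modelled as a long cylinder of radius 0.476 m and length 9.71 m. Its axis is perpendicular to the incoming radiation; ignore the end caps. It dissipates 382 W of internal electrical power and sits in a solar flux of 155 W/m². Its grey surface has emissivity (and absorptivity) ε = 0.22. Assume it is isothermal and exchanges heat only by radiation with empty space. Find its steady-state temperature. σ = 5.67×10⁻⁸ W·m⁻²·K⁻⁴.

T ≈ 209 K

At steady state, absorbed solar power + internal power = radiated power.
Absorbed: α·S·A_cross = 0.22·155·9.244 = 315.2 W (cross-section 2rL).
Total input = 315.2 + 382 = 697.2 W.
Radiated: εσ·A_surf·T⁴ with A_surf = 2πrL = 29.04 m².
T⁴ = 697.2/(0.22·5.67×10⁻⁸·29.04) = 1.925×10⁹ K⁴.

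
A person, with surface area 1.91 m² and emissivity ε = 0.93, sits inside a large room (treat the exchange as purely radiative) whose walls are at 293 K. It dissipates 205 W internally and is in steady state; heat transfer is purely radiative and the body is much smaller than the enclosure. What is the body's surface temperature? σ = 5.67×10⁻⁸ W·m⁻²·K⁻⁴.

T ≈ 311 K

For a small grey body in a large enclosure, net radiated power = εσA(T⁴ − T_w⁴).
Steady state: P = εσA(T⁴ − T_w⁴) with A = 1.91 m².
T⁴ = P/(εσA) + T_w⁴ = 205/(0.93·5.67×10⁻⁸·1.910) + (293)⁴
    = 2.035×10⁹ + 7.370×10⁹ = 9.405×10⁹ K⁴.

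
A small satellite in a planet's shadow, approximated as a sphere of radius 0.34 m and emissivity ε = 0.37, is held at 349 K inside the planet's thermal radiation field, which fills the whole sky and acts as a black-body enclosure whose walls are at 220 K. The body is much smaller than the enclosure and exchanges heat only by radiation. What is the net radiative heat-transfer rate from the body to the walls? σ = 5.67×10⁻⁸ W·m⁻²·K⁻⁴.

P_net ≈ 381 W

For a small grey body in a large enclosure: P_net = εσA(T_body⁴ − T_wall⁴).
A = 4πr² = 1.453 m²; T_body⁴ − T_wall⁴ = 1.484×10¹⁰ − 2.343×10⁹ = 1.249×10¹⁰ K⁴.
|P_net| = 0.37·5.67×10⁻⁸·1.453·1.249×10¹⁰.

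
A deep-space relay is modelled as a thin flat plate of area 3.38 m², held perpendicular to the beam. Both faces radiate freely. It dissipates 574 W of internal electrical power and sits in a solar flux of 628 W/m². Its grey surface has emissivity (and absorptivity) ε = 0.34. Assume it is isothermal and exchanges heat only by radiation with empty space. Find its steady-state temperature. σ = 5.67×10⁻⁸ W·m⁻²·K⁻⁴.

T ≈ 316 K

At steady state, absorbed solar power + internal power = radiated power.
Absorbed: α·S·A_cross = 0.34·628·3.380 = 721.7 W (cross-section A).
Total input = 721.7 + 574 = 1296 W.
Radiated: εσ·A_surf·T⁴ with A_surf = 2A = 6.760 m².
T⁴ = 1296/(0.34·5.67×10⁻⁸·6.760) = 9.942×10⁹ K⁴.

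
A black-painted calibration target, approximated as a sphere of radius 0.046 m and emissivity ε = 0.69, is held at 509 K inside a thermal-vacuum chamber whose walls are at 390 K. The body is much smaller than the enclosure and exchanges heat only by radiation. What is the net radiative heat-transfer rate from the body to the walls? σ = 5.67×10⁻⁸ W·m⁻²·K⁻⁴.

For a small grey body in a large enclosure: P_net = εσA(T_body⁴ − T_wall⁴).
A = 4πr² = 0.02659 m²; T_body⁴ − T_wall⁴ = 6.712×10¹⁰ − 2.313×10¹⁰ = 4.399×10¹⁰ K⁴.
|P_net| = 0.69·5.67×10⁻⁸·0.02659·4.399×10¹⁰.

P_net ≈ 45.8 W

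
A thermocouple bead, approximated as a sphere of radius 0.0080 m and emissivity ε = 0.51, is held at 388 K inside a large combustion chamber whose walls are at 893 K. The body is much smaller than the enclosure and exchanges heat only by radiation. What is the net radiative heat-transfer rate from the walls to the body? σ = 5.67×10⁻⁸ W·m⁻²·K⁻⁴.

For a small grey body in a large enclosure: P_net = εσA(T_body⁴ − T_wall⁴).
A = 4πr² = 8.042×10⁻⁴ m²; T_body⁴ − T_wall⁴ = 2.266×10¹⁰ − 6.359×10¹¹ = -6.133×10¹¹ K⁴.
|P_net| = 0.51·5.67×10⁻⁸·8.042×10⁻⁴·6.133×10¹¹.

P_net ≈ 14.3 W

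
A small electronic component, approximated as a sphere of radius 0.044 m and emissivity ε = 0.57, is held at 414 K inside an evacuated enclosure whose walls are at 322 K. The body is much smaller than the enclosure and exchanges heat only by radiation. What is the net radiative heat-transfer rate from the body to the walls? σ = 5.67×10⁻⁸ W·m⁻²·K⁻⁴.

For a small grey body in a large enclosure: P_net = εσA(T_body⁴ − T_wall⁴).
A = 4πr² = 0.02433 m²; T_body⁴ − T_wall⁴ = 2.938×10¹⁰ − 1.075×10¹⁰ = 1.863×10¹⁰ K⁴.
|P_net| = 0.57·5.67×10⁻⁸·0.02433·1.863×10¹⁰.

P_net ≈ 14.6 W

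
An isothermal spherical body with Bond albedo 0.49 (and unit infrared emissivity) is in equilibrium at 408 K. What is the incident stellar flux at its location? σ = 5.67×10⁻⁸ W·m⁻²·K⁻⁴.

S ≈ 12300 W/m²

(1−a)S·πr² = σ·4πr²·T⁴ ⇒ S = 4σT⁴/(1−a).
S = 4·5.67×10⁻⁸·2.771×10¹⁰/0.510.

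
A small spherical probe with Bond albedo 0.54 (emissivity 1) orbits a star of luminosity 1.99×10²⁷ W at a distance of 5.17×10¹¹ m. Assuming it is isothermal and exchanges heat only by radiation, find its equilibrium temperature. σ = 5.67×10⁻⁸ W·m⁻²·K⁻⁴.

First find the stellar flux at distance d: S = L/(4πd²) = 1.99×10²⁷/(4π·(5.17×10¹¹)²) = 592.5 W/m².
For an isothermal sphere, absorbed (1−a)S·πr² = emitted σ·4πr²·T⁴, so T⁴ = (1−a)S/(4σ).
T⁴ = 0.460·592.5/(4·5.67×10⁻⁸) = 1.202×10⁹ K⁴.

T ≈ 186 K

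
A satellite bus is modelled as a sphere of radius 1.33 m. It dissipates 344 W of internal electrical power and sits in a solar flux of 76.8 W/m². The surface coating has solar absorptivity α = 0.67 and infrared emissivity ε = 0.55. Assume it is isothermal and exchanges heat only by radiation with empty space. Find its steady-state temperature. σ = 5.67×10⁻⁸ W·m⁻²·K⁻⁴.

T ≈ 174 K

At steady state, absorbed solar power + internal power = radiated power.
Absorbed: α·S·A_cross = 0.67·76.8·5.557 = 285.9 W (cross-section πr²).
Total input = 285.9 + 344 = 629.9 W.
Radiated: εσ·A_surf·T⁴ with A_surf = 4πr² = 22.23 m².
T⁴ = 629.9/(0.55·5.67×10⁻⁸·22.23) = 9.088×10⁸ K⁴.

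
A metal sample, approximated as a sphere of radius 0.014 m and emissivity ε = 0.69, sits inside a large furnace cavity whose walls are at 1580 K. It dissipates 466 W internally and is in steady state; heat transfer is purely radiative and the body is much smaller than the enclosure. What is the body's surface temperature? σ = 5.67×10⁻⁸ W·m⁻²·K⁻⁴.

T ≈ 1820 K

For a small grey body in a large enclosure, net radiated power = εσA(T⁴ − T_w⁴).
Steady state: P = εσA(T⁴ − T_w⁴) with A = 4πr² = 0.002463 m².
T⁴ = P/(εσA) + T_w⁴ = 466/(0.69·5.67×10⁻⁸·0.002463) + (1580)⁴
    = 4.836×10¹² + 6.232×10¹² = 1.107×10¹³ K⁴.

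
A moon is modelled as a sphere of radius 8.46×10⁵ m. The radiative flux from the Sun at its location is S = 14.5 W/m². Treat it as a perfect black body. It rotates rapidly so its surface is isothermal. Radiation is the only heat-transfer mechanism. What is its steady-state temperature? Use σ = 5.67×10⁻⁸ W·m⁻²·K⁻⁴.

T ≈ 89.4 K

At equilibrium, absorbed power = emitted power.
Absorbing cross-section = πr² = 2.248×10¹² m²; emitting surface = 4πr² = 8.994×10¹² m² (ratio 4).
S·A_cross = εσ·A_surf·T⁴  ⇒  T⁴ = S/(4σ).
T⁴ = 1.00·14.5/(4·5.67×10⁻⁸) = 6.393×10⁷ K⁴.
T = (6.393×10⁷)^(1/4).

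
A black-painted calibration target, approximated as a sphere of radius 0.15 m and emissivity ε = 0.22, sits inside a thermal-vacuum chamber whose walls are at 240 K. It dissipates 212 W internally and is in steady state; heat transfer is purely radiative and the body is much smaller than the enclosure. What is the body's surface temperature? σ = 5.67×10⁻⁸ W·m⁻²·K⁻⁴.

For a small grey body in a large enclosure, net radiated power = εσA(T⁴ − T_w⁴).
Steady state: P = εσA(T⁴ − T_w⁴) with A = 4πr² = 0.2827 m².
T⁴ = P/(εσA) + T_w⁴ = 212/(0.22·5.67×10⁻⁸·0.2827) + (240)⁴
    = 6.011×10¹⁰ + 3.318×10⁹ = 6.343×10¹⁰ K⁴.

T ≈ 502 K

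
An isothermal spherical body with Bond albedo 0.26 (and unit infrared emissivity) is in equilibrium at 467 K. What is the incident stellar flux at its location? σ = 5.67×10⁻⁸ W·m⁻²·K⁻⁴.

(1−a)S·πr² = σ·4πr²·T⁴ ⇒ S = 4σT⁴/(1−a).
S = 4·5.67×10⁻⁸·4.756×10¹⁰/0.740.

S ≈ 14600 W/m²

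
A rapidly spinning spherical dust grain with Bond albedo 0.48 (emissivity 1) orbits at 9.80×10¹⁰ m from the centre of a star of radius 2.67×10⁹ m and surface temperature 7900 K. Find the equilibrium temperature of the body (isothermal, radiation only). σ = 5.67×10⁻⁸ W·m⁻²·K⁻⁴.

The star's surface emits σT_*⁴; at distance d the flux is S = σT_*⁴(R_*/d)².
S = 5.67×10⁻⁸·(7900)⁴·(2.67×10⁹/9.80×10¹⁰)² = 1.639×10⁵ W/m².
For an isothermal sphere T⁴ = (1−a)S/(4σ) = 3.759×10¹¹ K⁴.

T ≈ 783 K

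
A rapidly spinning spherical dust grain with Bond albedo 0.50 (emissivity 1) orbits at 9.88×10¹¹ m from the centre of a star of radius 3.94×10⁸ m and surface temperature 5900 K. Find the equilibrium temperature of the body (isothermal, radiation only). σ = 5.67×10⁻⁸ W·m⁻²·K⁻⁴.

T ≈ 70.1 K

The star's surface emits σT_*⁴; at distance d the flux is S = σT_*⁴(R_*/d)².
S = 5.67×10⁻⁸·(5900)⁴·(3.94×10⁸/9.88×10¹¹)² = 10.93 W/m².
For an isothermal sphere T⁴ = (1−a)S/(4σ) = 2.409×10⁷ K⁴.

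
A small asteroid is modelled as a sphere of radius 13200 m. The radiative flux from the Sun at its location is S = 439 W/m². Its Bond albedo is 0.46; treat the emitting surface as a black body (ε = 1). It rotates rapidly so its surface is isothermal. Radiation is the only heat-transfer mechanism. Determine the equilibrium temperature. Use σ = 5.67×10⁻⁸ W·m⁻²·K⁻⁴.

At equilibrium, absorbed power = emitted power.
Absorbing cross-section = πr² = 5.474×10⁸ m²; emitting surface = 4πr² = 2.190×10⁹ m² (ratio 4).
(1−a)S·A_cross = εσ·A_surf·T⁴  ⇒  T⁴ = (1−a)S/(4σ).
T⁴ = 0.540·439/(4·5.67×10⁻⁸) = 1.045×10⁹ K⁴.
T = (1.045×10⁹)^(1/4).

T ≈ 180 K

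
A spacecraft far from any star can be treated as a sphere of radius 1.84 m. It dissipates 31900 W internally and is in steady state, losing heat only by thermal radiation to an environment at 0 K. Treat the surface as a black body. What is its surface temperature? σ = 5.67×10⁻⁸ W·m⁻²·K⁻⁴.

Steady state: internal power = radiated power, P = εσA T⁴.
Radiating area A = 4πr² = 42.54 m².
T⁴ = P/(εσA) = 31900/(1.0·5.67×10⁻⁸·42.54) = 1.322×10¹⁰ K⁴.
T = (1.322×10¹⁰)^(1/4).

T ≈ 339 K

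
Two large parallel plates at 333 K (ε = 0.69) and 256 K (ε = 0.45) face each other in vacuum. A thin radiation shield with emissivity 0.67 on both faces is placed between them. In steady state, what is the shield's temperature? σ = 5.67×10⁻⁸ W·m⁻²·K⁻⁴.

In steady state the net flux on the hot side equals that on the cold side.
σ(T₁⁴−T_s⁴)/D₁ = σ(T_s⁴−T₂⁴)/D₂, with D₁ = 1/ε₁+1/ε_s−1 = 1.942, D₂ = 1/ε_s+1/ε₂−1 = 2.715.
Solve for T_s⁴: T_s⁴ = (D₂·T₁⁴ + D₁·T₂⁴)/(D₁+D₂) = 8.960×10⁹ K⁴.

T_s ≈ 308 K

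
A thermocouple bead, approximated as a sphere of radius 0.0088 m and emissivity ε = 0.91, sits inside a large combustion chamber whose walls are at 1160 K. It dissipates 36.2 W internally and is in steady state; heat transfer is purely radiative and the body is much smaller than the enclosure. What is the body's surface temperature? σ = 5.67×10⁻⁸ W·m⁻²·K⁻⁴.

For a small grey body in a large enclosure, net radiated power = εσA(T⁴ − T_w⁴).
Steady state: P = εσA(T⁴ − T_w⁴) with A = 4πr² = 9.731×10⁻⁴ m².
T⁴ = P/(εσA) + T_w⁴ = 36.2/(0.91·5.67×10⁻⁸·9.731×10⁻⁴) + (1160)⁴
    = 7.210×10¹¹ + 1.811×10¹² = 2.532×10¹² K⁴.

T ≈ 1260 K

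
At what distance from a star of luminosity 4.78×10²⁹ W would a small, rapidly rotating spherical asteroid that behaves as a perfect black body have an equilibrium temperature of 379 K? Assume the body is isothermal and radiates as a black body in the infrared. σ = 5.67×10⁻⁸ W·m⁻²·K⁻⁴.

For an isothermal black-emitting sphere, (1−a)S·πr² = σ·4πr²·T⁴ ⇒ S = 4σT⁴/(1−a).
S = 4·5.67×10⁻⁸·(379)⁴/1.00 = 4680 W/m².
Flux falls as S = L/(4πd²), so d = √(L/(4πS)) = √(4.78×10²⁹/(4π·4680)).

d ≈ 2.85×10¹² m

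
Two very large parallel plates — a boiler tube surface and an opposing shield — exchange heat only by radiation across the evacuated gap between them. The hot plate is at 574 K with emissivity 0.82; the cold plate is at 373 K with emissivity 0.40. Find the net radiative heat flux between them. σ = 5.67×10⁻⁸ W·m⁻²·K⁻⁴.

q ≈ 1860 W/m²

For two infinite grey parallel plates, q = σ(T₁⁴ − T₂⁴)/(1/ε₁ + 1/ε₂ − 1).
T₁⁴ − T₂⁴ = 1.086×10¹¹ − 1.936×10¹⁰ = 8.920×10¹⁰ K⁴.
1/ε₁ + 1/ε₂ − 1 = 1.220 + 2.500 − 1 = 2.720.
q = 5.67×10⁻⁸ × 8.920×10¹⁰ / 2.720.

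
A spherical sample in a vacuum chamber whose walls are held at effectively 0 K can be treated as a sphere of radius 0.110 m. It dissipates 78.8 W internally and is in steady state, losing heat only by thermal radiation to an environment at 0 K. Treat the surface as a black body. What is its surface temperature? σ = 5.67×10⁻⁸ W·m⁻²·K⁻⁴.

Steady state: internal power = radiated power, P = εσA T⁴.
Radiating area A = 4πr² = 0.1521 m².
T⁴ = P/(εσA) = 78.8/(1.0·5.67×10⁻⁸·0.1521) = 9.140×10⁹ K⁴.
T = (9.140×10⁹)^(1/4).

T ≈ 309 K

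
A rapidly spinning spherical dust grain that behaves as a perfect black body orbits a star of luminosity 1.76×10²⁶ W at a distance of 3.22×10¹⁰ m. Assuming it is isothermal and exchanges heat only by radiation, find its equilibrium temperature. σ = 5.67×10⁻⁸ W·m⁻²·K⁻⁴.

T ≈ 494 K

First find the stellar flux at distance d: S = L/(4πd²) = 1.76×10²⁶/(4π·(3.22×10¹⁰)²) = 13510 W/m².
For an isothermal sphere, absorbed (1−a)S·πr² = emitted σ·4πr²·T⁴, so T⁴ = (1−a)S/(4σ).
T⁴ = 1.00·13510/(4·5.67×10⁻⁸) = 5.956×10¹⁰ K⁴.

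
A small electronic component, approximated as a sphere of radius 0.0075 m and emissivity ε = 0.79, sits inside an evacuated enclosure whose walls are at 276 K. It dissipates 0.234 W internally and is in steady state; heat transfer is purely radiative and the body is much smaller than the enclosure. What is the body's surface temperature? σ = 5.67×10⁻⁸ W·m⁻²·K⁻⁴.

For a small grey body in a large enclosure, net radiated power = εσA(T⁴ − T_w⁴).
Steady state: P = εσA(T⁴ − T_w⁴) with A = 4πr² = 7.069×10⁻⁴ m².
T⁴ = P/(εσA) + T_w⁴ = 0.234/(0.79·5.67×10⁻⁸·7.069×10⁻⁴) + (276)⁴
    = 7.390×10⁹ + 5.803×10⁹ = 1.319×10¹⁰ K⁴.

T ≈ 339 K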